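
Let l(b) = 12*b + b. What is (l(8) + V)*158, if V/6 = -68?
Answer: -48032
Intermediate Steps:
l(b) = 13*b
V = -408 (V = 6*(-68) = -408)
(l(8) + V)*158 = (13*8 - 408)*158 = (104 - 408)*158 = -304*158 = -48032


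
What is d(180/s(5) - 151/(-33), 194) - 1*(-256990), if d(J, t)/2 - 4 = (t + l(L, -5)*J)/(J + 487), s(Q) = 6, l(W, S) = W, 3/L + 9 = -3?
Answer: 8846923619/34424 ≈ 2.5700e+5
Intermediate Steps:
L = -¼ (L = 3/(-9 - 3) = 3/(-12) = 3*(-1/12) = -¼ ≈ -0.25000)
d(J, t) = 8 + 2*(t - J/4)/(487 + J) (d(J, t) = 8 + 2*((t - J/4)/(J + 487)) = 8 + 2*((t - J/4)/(487 + J)) = 8 + 2*(t - J/4)/(487 + J))
d(180/s(5) - 151/(-33), 194) - 1*(-256990) = (7792 + 4*194 + 15*(180/6 - 151/(-33)))/(2*(487 + (180/6 - 151/(-33)))) - 1*(-256990) = (7792 + 776 + 15*(180*(⅙) - 151*(-1/33)))/(2*(487 + (180*(⅙) - 151*(-1/33)))) + 256990 = (7792 + 776 + 15*(30 + 151/33))/(2*(487 + (30 + 151/33))) + 256990 = (7792 + 776 + 15*(1141/33))/(2*(487 + 1141/33)) + 256990 = (7792 + 776 + 5705/11)/(2*(17212/33)) + 256990 = (½)*(33/17212)*(99953/11) + 256990 = 299859/34424 + 256990 = 8846923619/34424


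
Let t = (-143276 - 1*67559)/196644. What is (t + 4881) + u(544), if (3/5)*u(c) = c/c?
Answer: 959936269/196644 ≈ 4881.6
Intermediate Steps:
u(c) = 5/3 (u(c) = 5*(c/c)/3 = (5/3)*1 = 5/3)
t = -210835/196644 (t = (-143276 - 67559)*(1/196644) = -210835*1/196644 = -210835/196644 ≈ -1.0722)
(t + 4881) + u(544) = (-210835/196644 + 4881) + 5/3 = 959608529/196644 + 5/3 = 959936269/196644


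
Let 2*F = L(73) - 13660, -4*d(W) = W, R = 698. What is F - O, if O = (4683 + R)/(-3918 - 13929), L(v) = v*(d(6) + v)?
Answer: -301253683/71388 ≈ -4219.9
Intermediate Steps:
d(W) = -W/4
L(v) = v*(-3/2 + v) (L(v) = v*(-¼*6 + v) = v*(-3/2 + v))
O = -5381/17847 (O = (4683 + 698)/(-3918 - 13929) = 5381/(-17847) = 5381*(-1/17847) = -5381/17847 ≈ -0.30151)
F = -16881/4 (F = ((½)*73*(-3 + 2*73) - 13660)/2 = ((½)*73*(-3 + 146) - 13660)/2 = ((½)*73*143 - 13660)/2 = (10439/2 - 13660)/2 = (½)*(-16881/2) = -16881/4 ≈ -4220.3)
F - O = -16881/4 - 1*(-5381/17847) = -16881/4 + 5381/17847 = -301253683/71388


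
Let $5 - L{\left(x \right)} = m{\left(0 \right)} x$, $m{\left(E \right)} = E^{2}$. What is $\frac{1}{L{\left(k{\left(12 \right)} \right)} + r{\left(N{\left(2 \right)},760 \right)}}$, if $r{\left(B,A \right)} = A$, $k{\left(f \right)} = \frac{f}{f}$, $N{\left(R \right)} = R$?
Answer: $\frac{1}{765} \approx 0.0013072$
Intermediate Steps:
$k{\left(f \right)} = 1$
$L{\left(x \right)} = 5$ ($L{\left(x \right)} = 5 - 0^{2} x = 5 - 0 x = 5 - 0 = 5 + 0 = 5$)
$\frac{1}{L{\left(k{\left(12 \right)} \right)} + r{\left(N{\left(2 \right)},760 \right)}} = \frac{1}{5 + 760} = \frac{1}{765}$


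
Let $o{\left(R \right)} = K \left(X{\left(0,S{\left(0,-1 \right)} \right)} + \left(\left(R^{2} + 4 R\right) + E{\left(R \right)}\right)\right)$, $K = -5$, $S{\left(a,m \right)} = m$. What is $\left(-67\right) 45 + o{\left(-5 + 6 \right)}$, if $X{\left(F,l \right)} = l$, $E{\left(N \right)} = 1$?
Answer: $-3040$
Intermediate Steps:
$o{\left(R \right)} = - 20 R - 5 R^{2}$ ($o{\left(R \right)} = - 5 \left(-1 + \left(\left(R^{2} + 4 R\right) + 1\right)\right) = - 5 \left(-1 + \left(1 + R^{2} + 4 R\right)\right) = - 5 \left(R^{2} + 4 R\right) = - 20 R - 5 R^{2}$)
$\left(-67\right) 45 + o{\left(-5 + 6 \right)} = \left(-67\right) 45 + 5 \left(-5 + 6\right) \left(-4 - \left(-5 + 6\right)\right) = -3015 + 5 \cdot 1 \left(-4 - 1\right) = -3015 + 5 \cdot 1 \left(-5\right) = -3015 - 25 = -3040$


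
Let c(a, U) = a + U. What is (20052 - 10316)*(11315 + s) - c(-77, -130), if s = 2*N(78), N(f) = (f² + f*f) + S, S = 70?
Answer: 348461383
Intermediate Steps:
N(f) = 70 + 2*f² (N(f) = (f² + f*f) + 70 = (f² + f²) + 70 = 2*f² + 70 = 70 + 2*f²)
c(a, U) = U + a
s = 24476 (s = 2*(70 + 2*78²) = 2*(70 + 2*6084) = 2*(70 + 12168) = 2*12238 = 24476)
(20052 - 10316)*(11315 + s) - c(-77, -130) = (20052 - 10316)*(11315 + 24476) - (-130 - 77) = 9736*35791 - 1*(-207) = 348461176 + 207 = 348461383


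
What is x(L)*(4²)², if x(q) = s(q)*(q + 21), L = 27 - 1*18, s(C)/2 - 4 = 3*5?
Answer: 291840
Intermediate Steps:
s(C) = 38 (s(C) = 8 + 2*(3*5) = 8 + 2*15 = 8 + 30 = 38)
L = 9 (L = 27 - 18 = 9)
x(q) = 798 + 38*q (x(q) = 38*(q + 21) = 38*(21 + q) = 798 + 38*q)
x(L)*(4²)² = (798 + 38*9)*(4²)² = (798 + 342)*16² = 1140*256 = 291840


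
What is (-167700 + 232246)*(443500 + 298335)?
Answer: 47882481910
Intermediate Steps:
(-167700 + 232246)*(443500 + 298335) = 64546*741835 = 47882481910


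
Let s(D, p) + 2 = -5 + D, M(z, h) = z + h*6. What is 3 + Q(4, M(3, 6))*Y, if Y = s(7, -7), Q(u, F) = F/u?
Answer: 3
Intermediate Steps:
M(z, h) = z + 6*h
s(D, p) = -7 + D (s(D, p) = -2 + (-5 + D) = -7 + D)
Y = 0 (Y = -7 + 7 = 0)
3 + Q(4, M(3, 6))*Y = 3 + ((3 + 6*6)/4)*0 = 3 + ((3 + 36)*(¼))*0 = 3 + (39*(¼))*0 = 3 + (39/4)*0 = 3 + 0 = 3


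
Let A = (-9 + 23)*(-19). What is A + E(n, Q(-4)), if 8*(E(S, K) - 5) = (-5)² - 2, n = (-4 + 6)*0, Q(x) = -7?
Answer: -2065/8 ≈ -258.13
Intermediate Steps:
n = 0 (n = 2*0 = 0)
A = -266 (A = 14*(-19) = -266)
E(S, K) = 63/8 (E(S, K) = 5 + ((-5)² - 2)/8 = 5 + (25 - 2)/8 = 5 + (⅛)*23 = 5 + 23/8 = 63/8)
A + E(n, Q(-4)) = -266 + 63/8 = -2065/8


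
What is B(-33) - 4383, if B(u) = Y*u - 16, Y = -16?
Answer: -3871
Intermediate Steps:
B(u) = -16 - 16*u (B(u) = -16*u - 16 = -16 - 16*u)
B(-33) - 4383 = (-16 - 16*(-33)) - 4383 = (-16 + 528) - 4383 = 512 - 4383 = -3871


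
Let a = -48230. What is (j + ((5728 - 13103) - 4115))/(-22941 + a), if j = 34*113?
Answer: 7648/71171 ≈ 0.10746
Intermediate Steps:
j = 3842
(j + ((5728 - 13103) - 4115))/(-22941 + a) = (3842 + ((5728 - 13103) - 4115))/(-22941 - 48230) = (3842 + (-7375 - 4115))/(-71171) = (3842 - 11490)*(-1/71171) = -7648*(-1/71171) = 7648/71171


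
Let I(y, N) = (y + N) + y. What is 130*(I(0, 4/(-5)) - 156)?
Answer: -20384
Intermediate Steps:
I(y, N) = N + 2*y (I(y, N) = (N + y) + y = N + 2*y)
130*(I(0, 4/(-5)) - 156) = 130*((4/(-5) + 2*0) - 156) = 130*((4*(-⅕) + 0) - 156) = 130*((-⅘ + 0) - 156) = 130*(-⅘ - 156) = 130*(-784/5) = -20384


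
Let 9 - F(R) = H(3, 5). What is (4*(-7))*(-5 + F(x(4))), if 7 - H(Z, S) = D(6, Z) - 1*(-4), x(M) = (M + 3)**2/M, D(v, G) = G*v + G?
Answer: -616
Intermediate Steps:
D(v, G) = G + G*v
x(M) = (3 + M)**2/M
H(Z, S) = 3 - 7*Z (H(Z, S) = 7 - (Z*(1 + 6) - 1*(-4)) = 7 - (Z*7 + 4) = 7 - (7*Z + 4) = 7 - (4 + 7*Z) = 7 + (-4 - 7*Z) = 3 - 7*Z)
F(R) = 27 (F(R) = 9 - (3 - 7*3) = 9 - (3 - 21) = 9 - 1*(-18) = 9 + 18 = 27)
(4*(-7))*(-5 + F(x(4))) = (4*(-7))*(-5 + 27) = -28*22 = -616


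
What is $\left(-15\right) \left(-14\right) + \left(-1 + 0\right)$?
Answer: $209$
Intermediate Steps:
$\left(-15\right) \left(-14\right) + \left(-1 + 0\right) = 210 - 1 = 209$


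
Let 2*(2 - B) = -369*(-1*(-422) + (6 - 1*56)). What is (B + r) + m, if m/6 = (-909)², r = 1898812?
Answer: 6925134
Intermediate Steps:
m = 4957686 (m = 6*(-909)² = 6*826281 = 4957686)
B = 68636 (B = 2 - (-369)*(-1*(-422) + (6 - 1*56))/2 = 2 - (-369)*(422 + (6 - 56))/2 = 2 - (-369)*(422 - 50)/2 = 2 - (-369)*372/2 = 2 - ½*(-137268) = 2 + 68634 = 68636)
(B + r) + m = (68636 + 1898812) + 4957686 = 1967448 + 4957686 = 6925134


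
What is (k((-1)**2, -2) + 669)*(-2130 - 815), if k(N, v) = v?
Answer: -1964315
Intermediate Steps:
(k((-1)**2, -2) + 669)*(-2130 - 815) = (-2 + 669)*(-2130 - 815) = 667*(-2945) = -1964315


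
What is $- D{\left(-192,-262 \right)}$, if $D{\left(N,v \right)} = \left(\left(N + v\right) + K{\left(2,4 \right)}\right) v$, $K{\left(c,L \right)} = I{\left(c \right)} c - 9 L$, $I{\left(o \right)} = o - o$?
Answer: $-128380$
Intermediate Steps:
$I{\left(o \right)} = 0$
$K{\left(c,L \right)} = - 9 L$ ($K{\left(c,L \right)} = 0 c - 9 L = 0 - 9 L = - 9 L$)
$D{\left(N,v \right)} = v \left(-36 + N + v\right)$ ($D{\left(N,v \right)} = \left(\left(N + v\right) - 36\right) v = \left(-36 + N + v\right) v = v \left(-36 + N + v\right)$)
$- D{\left(-192,-262 \right)} = - \left(-262\right) \left(-36 - 192 - 262\right) = - \left(-262\right) \left(-490\right) = \left(-1\right) 128380 = -128380$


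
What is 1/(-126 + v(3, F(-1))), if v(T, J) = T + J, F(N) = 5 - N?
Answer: -1/117 ≈ -0.0085470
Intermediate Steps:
v(T, J) = J + T
1/(-126 + v(3, F(-1))) = 1/(-126 + ((5 - 1*(-1)) + 3)) = 1/(-126 + ((5 + 1) + 3)) = 1/(-126 + (6 + 3)) = 1/(-126 + 9) = 1/(-117) = -1/117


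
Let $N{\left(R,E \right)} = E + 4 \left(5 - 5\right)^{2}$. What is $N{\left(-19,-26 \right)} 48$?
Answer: $-1248$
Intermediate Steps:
$N{\left(R,E \right)} = E$ ($N{\left(R,E \right)} = E + 4 \cdot 0^{2} = E + 4 \cdot 0 = E + 0 = E$)
$N{\left(-19,-26 \right)} 48 = \left(-26\right) 48 = -1248$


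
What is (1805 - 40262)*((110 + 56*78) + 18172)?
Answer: -871051050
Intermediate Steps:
(1805 - 40262)*((110 + 56*78) + 18172) = -38457*((110 + 4368) + 18172) = -38457*(4478 + 18172) = -38457*22650 = -871051050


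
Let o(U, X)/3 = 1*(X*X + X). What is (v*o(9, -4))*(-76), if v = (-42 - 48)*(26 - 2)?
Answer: 5909760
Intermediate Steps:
o(U, X) = 3*X + 3*X² (o(U, X) = 3*(1*(X*X + X)) = 3*(1*(X² + X)) = 3*(1*(X + X²)) = 3*(X + X²) = 3*X + 3*X²)
v = -2160 (v = -90*24 = -2160)
(v*o(9, -4))*(-76) = -6480*(-4)*(1 - 4)*(-76) = -6480*(-4)*(-3)*(-76) = -2160*36*(-76) = -77760*(-76) = 5909760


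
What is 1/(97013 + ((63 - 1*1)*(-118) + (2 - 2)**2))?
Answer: 1/89697 ≈ 1.1149e-5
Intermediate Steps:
1/(97013 + ((63 - 1*1)*(-118) + (2 - 2)**2)) = 1/(97013 + ((63 - 1)*(-118) + 0**2)) = 1/(97013 + (62*(-118) + 0)) = 1/(97013 + (-7316 + 0)) = 1/(97013 - 7316) = 1/89697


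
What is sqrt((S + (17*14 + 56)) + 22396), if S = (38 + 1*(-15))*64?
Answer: sqrt(24162) ≈ 155.44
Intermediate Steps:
S = 1472 (S = (38 - 15)*64 = 23*64 = 1472)
sqrt((S + (17*14 + 56)) + 22396) = sqrt((1472 + (17*14 + 56)) + 22396) = sqrt((1472 + (238 + 56)) + 22396) = sqrt((1472 + 294) + 22396) = sqrt(1766 + 22396) = sqrt(24162)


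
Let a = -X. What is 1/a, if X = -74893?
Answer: 1/74893 ≈ 1.3352e-5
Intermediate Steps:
a = 74893 (a = -1*(-74893) = 74893)
1/a = 1/74893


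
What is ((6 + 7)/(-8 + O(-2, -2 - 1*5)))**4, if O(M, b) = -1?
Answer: 28561/6561 ≈ 4.3531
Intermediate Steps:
((6 + 7)/(-8 + O(-2, -2 - 1*5)))**4 = ((6 + 7)/(-8 - 1))**4 = (13/(-9))**4 = (13*(-1/9))**4 = (-13/9)**4 = 28561/6561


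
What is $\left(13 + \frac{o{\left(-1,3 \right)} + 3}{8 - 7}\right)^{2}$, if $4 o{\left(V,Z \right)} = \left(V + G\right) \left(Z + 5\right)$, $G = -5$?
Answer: $16$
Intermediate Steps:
$o{\left(V,Z \right)} = \frac{\left(-5 + V\right) \left(5 + Z\right)}{4}$ ($o{\left(V,Z \right)} = \frac{\left(V - 5\right) \left(Z + 5\right)}{4} = \frac{\left(-5 + V\right) \left(5 + Z\right)}{4}$)
$\left(13 + \frac{o{\left(-1,3 \right)} + 3}{8 - 7}\right)^{2} = \left(13 + \frac{\left(- \frac{25}{4} - \frac{15}{4} + \frac{5}{4} \left(-1\right) + \frac{1}{4} \left(-1\right) 3\right) + 3}{8 - 7}\right)^{2} = \left(13 + \frac{\left(- \frac{25}{4} - \frac{15}{4} - \frac{5}{4} - \frac{3}{4}\right) + 3}{1}\right)^{2} = \left(13 + \left(-12 + 3\right) 1\right)^{2} = \left(13 - 9\right)^{2} = 4^{2} = 16$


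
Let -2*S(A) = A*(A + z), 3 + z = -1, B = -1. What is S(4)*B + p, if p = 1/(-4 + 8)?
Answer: 1/4 ≈ 0.25000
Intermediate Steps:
p = 1/4 ≈ 0.25000
z = -4 (z = -3 - 1 = -4)
S(A) = -A*(-4 + A)/2 (S(A) = -A*(A - 4)/2 = -A*(-4 + A)/2)
S(4)*B + p = ((1/2)*4*(4 - 1*4))*(-1) + 1/4 = ((1/2)*4*(4 - 4))*(-1) + 1/4 = ((1/2)*4*0)*(-1) + 1/4 = 0*(-1) + 1/4 = 0 + 1/4 = 1/4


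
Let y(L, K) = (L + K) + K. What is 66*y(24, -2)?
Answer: 1320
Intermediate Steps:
y(L, K) = L + 2*K (y(L, K) = (K + L) + K = L + 2*K)
66*y(24, -2) = 66*(24 + 2*(-2)) = 66*(24 - 4) = 66*20 = 1320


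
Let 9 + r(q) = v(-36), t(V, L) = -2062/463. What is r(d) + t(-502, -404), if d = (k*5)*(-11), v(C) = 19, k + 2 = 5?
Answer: 2568/463 ≈ 5.5464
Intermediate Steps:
k = 3 (k = -2 + 5 = 3)
d = -165 (d = (3*5)*(-11) = 15*(-11) = -165)
t(V, L) = -2062/463 (t(V, L) = -2062*1/463 = -2062/463)
r(q) = 10 (r(q) = -9 + 19 = 10)
r(d) + t(-502, -404) = 10 - 2062/463 = 2568/463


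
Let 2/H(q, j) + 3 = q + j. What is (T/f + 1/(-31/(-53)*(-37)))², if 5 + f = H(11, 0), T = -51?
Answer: 54280146361/474934849 ≈ 114.29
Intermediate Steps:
H(q, j) = 2/(-3 + j + q) (H(q, j) = 2/(-3 + (q + j)) = 2/(-3 + (j + q)) = 2/(-3 + j + q))
f = -19/4 (f = -5 + 2/(-3 + 0 + 11) = -5 + 2/8 = -5 + 2*(⅛) = -5 + ¼ = -19/4 ≈ -4.7500)
(T/f + 1/(-31/(-53)*(-37)))² = (-51/(-19/4) + 1/(-31/(-53)*(-37)))² = (-51*(-4/19) - 1/37/(-31*(-1/53)))² = (204/19 - 1/37/(31/53))² = (204/19 + (53/31)*(-1/37))² = (204/19 - 53/1147)² = (232981/21793)² = 54280146361/474934849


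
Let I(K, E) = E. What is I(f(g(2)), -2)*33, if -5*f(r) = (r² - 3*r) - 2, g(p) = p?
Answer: -66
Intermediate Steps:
f(r) = ⅖ - r²/5 + 3*r/5 (f(r) = -((r² - 3*r) - 2)/5 = -(-2 + r² - 3*r)/5 = ⅖ - r²/5 + 3*r/5)
I(f(g(2)), -2)*33 = -2*33 = -66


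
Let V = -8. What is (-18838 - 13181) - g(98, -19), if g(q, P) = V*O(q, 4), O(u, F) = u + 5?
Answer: -31195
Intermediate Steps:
O(u, F) = 5 + u
g(q, P) = -40 - 8*q (g(q, P) = -8*(5 + q) = -40 - 8*q)
(-18838 - 13181) - g(98, -19) = (-18838 - 13181) - (-40 - 8*98) = -32019 - (-40 - 784) = -32019 - 1*(-824) = -32019 + 824 = -31195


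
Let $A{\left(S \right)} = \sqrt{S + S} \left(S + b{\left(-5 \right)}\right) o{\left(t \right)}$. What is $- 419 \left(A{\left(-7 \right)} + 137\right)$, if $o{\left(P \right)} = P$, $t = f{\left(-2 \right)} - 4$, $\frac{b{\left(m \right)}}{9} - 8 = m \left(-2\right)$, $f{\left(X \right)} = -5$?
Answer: $-57403 + 584505 i \sqrt{14} \approx -57403.0 + 2.187 \cdot 10^{6} i$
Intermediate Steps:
$b{\left(m \right)} = 72 - 18 m$ ($b{\left(m \right)} = 72 + 9 m \left(-2\right) = 72 + 9 \left(- 2 m\right) = 72 - 18 m$)
$t = -9$ ($t = -5 - 4 = -9$)
$A{\left(S \right)} = - 9 \sqrt{2} \sqrt{S} \left(162 + S\right)$ ($A{\left(S \right)} = \sqrt{S + S} \left(S + \left(72 - -90\right)\right) \left(-9\right) = \sqrt{2 S} \left(S + \left(72 + 90\right)\right) \left(-9\right) = \sqrt{2} \sqrt{S} \left(S + 162\right) \left(-9\right) = \sqrt{2} \sqrt{S} \left(162 + S\right) \left(-9\right) = - 9 \sqrt{2} \sqrt{S} \left(162 + S\right)$)
$- 419 \left(A{\left(-7 \right)} + 137\right) = - 419 \left(9 \sqrt{2} \sqrt{-7} \left(-162 - -7\right) + 137\right) = - 419 \left(9 \sqrt{2} i \sqrt{7} \left(-162 + 7\right) + 137\right) = - 419 \left(9 \sqrt{2} i \sqrt{7} \left(-155\right) + 137\right) = - 419 \left(- 1395 i \sqrt{14} + 137\right) = - 419 \left(137 - 1395 i \sqrt{14}\right) = -57403 + 584505 i \sqrt{14}$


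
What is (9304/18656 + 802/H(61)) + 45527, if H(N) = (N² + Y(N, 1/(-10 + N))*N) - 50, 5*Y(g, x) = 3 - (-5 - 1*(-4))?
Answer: 1974667543393/43372868 ≈ 45528.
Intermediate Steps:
Y(g, x) = ⅘ (Y(g, x) = (3 - (-5 - 1*(-4)))/5 = (3 - (-5 + 4))/5 = (3 - 1*(-1))/5 = (3 + 1)/5 = (⅕)*4 = ⅘)
H(N) = -50 + N² + 4*N/5 (H(N) = (N² + 4*N/5) - 50 = -50 + N² + 4*N/5)
(9304/18656 + 802/H(61)) + 45527 = (9304/18656 + 802/(-50 + 61² + (⅘)*61)) + 45527 = (9304*(1/18656) + 802/(-50 + 3721 + 244/5)) + 45527 = (1163/2332 + 802/(18599/5)) + 45527 = (1163/2332 + 802*(5/18599)) + 45527 = (1163/2332 + 4010/18599) + 45527 = 30981957/43372868 + 45527 = 1974667543393/43372868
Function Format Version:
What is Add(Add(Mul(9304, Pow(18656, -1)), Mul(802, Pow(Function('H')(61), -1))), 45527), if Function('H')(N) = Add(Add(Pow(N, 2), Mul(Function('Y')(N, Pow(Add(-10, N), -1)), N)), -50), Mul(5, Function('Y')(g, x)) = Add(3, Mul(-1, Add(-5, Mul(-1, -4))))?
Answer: Rational(1974667543393, 43372868) ≈ 45528.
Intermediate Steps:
Function('Y')(g, x) = Rational(4, 5) (Function('Y')(g, x) = Mul(Rational(1, 5), Add(3, Mul(-1, Add(-5, Mul(-1, -4))))) = Mul(Rational(1, 5), Add(3, Mul(-1, Add(-5, 4)))) = Mul(Rational(1, 5), Add(3, Mul(-1, -1))) = Mul(Rational(1, 5), Add(3, 1)) = Mul(Rational(1, 5), 4) = Rational(4, 5))
Function('H')(N) = Add(-50, Pow(N, 2), Mul(Rational(4, 5), N)) (Function('H')(N) = Add(Add(Pow(N, 2), Mul(Rational(4, 5), N)), -50) = Add(-50, Pow(N, 2), Mul(Rational(4, 5), N)))
Add(Add(Mul(9304, Pow(18656, -1)), Mul(802, Pow(Function('H')(61), -1))), 45527) = Add(Add(Mul(9304, Pow(18656, -1)), Mul(802, Pow(Add(-50, Pow(61, 2), Mul(Rational(4, 5), 61)), -1))), 45527) = Add(Add(Mul(9304, Rational(1, 18656)), Mul(802, Pow(Add(-50, 3721, Rational(244, 5)), -1))), 45527) = Add(Add(Rational(1163, 2332), Mul(802, Pow(Rational(18599, 5), -1))), 45527) = Add(Add(Rational(1163, 2332), Mul(802, Rational(5, 18599))), 45527) = Add(Add(Rational(1163, 2332), Rational(4010, 18599)), 45527) = Add(Rational(30981957, 43372868), 45527) = Rational(1974667543393, 43372868)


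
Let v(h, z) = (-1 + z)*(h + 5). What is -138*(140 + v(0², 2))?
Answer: -20010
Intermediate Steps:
v(h, z) = (-1 + z)*(5 + h)
-138*(140 + v(0², 2)) = -138*(140 + (-5 - 1*0² + 5*2 + 0²*2)) = -138*(140 + (-5 - 1*0 + 10 + 0*2)) = -138*(140 + (-5 + 0 + 10 + 0)) = -138*(140 + 5) = -138*145 = -20010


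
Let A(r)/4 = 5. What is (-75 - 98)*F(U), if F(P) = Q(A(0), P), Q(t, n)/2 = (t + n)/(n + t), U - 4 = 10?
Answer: -346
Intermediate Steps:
U = 14 (U = 4 + 10 = 14)
A(r) = 20 (A(r) = 4*5 = 20)
Q(t, n) = 2 (Q(t, n) = 2*((t + n)/(n + t)) = 2*((n + t)/(n + t)) = 2*1 = 2)
F(P) = 2
(-75 - 98)*F(U) = (-75 - 98)*2 = -173*2 = -346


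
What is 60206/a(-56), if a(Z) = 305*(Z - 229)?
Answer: -60206/86925 ≈ -0.69262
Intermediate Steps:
a(Z) = -69845 + 305*Z (a(Z) = 305*(-229 + Z) = -69845 + 305*Z)
60206/a(-56) = 60206/(-69845 + 305*(-56)) = 60206/(-69845 - 17080) = 60206/(-86925) = 60206*(-1/86925) = -60206/86925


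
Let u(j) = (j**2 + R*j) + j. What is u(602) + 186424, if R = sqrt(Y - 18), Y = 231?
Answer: 549430 + 602*sqrt(213) ≈ 5.5822e+5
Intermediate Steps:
R = sqrt(213) (R = sqrt(231 - 18) = sqrt(213) ≈ 14.595)
u(j) = j + j**2 + j*sqrt(213) (u(j) = (j**2 + sqrt(213)*j) + j = (j**2 + j*sqrt(213)) + j = j + j**2 + j*sqrt(213))
u(602) + 186424 = 602*(1 + 602 + sqrt(213)) + 186424 = 602*(603 + sqrt(213)) + 186424 = (363006 + 602*sqrt(213)) + 186424 = 549430 + 602*sqrt(213)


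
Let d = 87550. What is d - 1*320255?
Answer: -232705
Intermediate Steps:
d - 1*320255 = 87550 - 1*320255 = 87550 - 320255 = -232705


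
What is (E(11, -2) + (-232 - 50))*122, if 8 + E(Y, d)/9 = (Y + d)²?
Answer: 45750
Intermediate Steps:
E(Y, d) = -72 + 9*(Y + d)²
(E(11, -2) + (-232 - 50))*122 = ((-72 + 9*(11 - 2)²) + (-232 - 50))*122 = ((-72 + 9*9²) - 282)*122 = ((-72 + 9*81) - 282)*122 = ((-72 + 729) - 282)*122 = (657 - 282)*122 = 375*122 = 45750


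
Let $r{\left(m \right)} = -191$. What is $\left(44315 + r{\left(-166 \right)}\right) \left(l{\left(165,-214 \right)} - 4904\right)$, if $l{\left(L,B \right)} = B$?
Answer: $-225826632$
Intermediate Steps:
$\left(44315 + r{\left(-166 \right)}\right) \left(l{\left(165,-214 \right)} - 4904\right) = \left(44315 - 191\right) \left(-214 - 4904\right) = 44124 \left(-5118\right) = -225826632$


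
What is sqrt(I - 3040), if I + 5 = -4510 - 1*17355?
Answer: I*sqrt(24910) ≈ 157.83*I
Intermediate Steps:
I = -21870 (I = -5 + (-4510 - 1*17355) = -5 + (-4510 - 17355) = -5 - 21865 = -21870)
sqrt(I - 3040) = sqrt(-21870 - 3040) = sqrt(-24910) = I*sqrt(24910)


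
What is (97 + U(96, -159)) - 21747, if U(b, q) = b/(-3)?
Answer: -21682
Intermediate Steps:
U(b, q) = -b/3 (U(b, q) = b*(-1/3) = -b/3)
(97 + U(96, -159)) - 21747 = (97 - 1/3*96) - 21747 = (97 - 32) - 21747 = 65 - 21747 = -21682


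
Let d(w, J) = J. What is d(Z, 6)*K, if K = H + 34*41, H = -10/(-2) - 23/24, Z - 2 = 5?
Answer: 33553/4 ≈ 8388.3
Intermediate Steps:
Z = 7 (Z = 2 + 5 = 7)
H = 97/24 (H = -10*(-½) - 23*1/24 = 5 - 23/24 = 97/24 ≈ 4.0417)
K = 33553/24 (K = 97/24 + 34*41 = 97/24 + 1394 = 33553/24 ≈ 1398.0)
d(Z, 6)*K = 6*(33553/24) = 33553/4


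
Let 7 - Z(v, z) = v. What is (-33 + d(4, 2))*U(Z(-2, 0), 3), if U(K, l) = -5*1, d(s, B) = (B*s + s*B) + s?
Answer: 65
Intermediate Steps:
d(s, B) = s + 2*B*s (d(s, B) = (B*s + B*s) + s = 2*B*s + s = s + 2*B*s)
Z(v, z) = 7 - v
U(K, l) = -5
(-33 + d(4, 2))*U(Z(-2, 0), 3) = (-33 + 4*(1 + 2*2))*(-5) = (-33 + 4*(1 + 4))*(-5) = (-33 + 4*5)*(-5) = (-33 + 20)*(-5) = -13*(-5) = 65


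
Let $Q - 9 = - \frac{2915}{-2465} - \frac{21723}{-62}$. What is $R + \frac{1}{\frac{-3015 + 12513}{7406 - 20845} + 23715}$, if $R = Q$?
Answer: $\frac{3512250990363247}{9741273765042} \approx 360.55$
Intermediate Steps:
$Q = \frac{11020679}{30566}$ ($Q = 9 - \left(- \frac{21723}{62} - \frac{583}{493}\right) = 9 - - \frac{10745585}{30566} = 9 + \left(\frac{583}{493} + \frac{21723}{62}\right) = 9 + \frac{10745585}{30566} = \frac{11020679}{30566} \approx 360.55$)
$R = \frac{11020679}{30566} \approx 360.55$
$R + \frac{1}{\frac{-3015 + 12513}{7406 - 20845} + 23715} = \frac{11020679}{30566} + \frac{1}{\frac{-3015 + 12513}{7406 - 20845} + 23715} = \frac{11020679}{30566} + \frac{1}{\frac{9498}{-13439} + 23715} = \frac{11020679}{30566} + \frac{1}{9498 \left(- \frac{1}{13439}\right) + 23715} = \frac{11020679}{30566} + \frac{1}{- \frac{9498}{13439} + 23715} = \frac{11020679}{30566} + \frac{1}{\frac{318696387}{13439}} = \frac{11020679}{30566} + \frac{13439}{318696387} = \frac{3512250990363247}{9741273765042}$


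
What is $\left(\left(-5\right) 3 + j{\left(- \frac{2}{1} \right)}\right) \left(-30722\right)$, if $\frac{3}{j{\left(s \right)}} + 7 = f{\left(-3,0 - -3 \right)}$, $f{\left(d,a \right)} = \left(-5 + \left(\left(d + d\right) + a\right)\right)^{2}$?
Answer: $\frac{8725048}{19} \approx 4.5921 \cdot 10^{5}$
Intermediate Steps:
$f{\left(d,a \right)} = \left(-5 + a + 2 d\right)^{2}$ ($f{\left(d,a \right)} = \left(-5 + \left(2 d + a\right)\right)^{2} = \left(-5 + \left(a + 2 d\right)\right)^{2} = \left(-5 + a + 2 d\right)^{2}$)
$j{\left(s \right)} = \frac{1}{19}$ ($j{\left(s \right)} = \frac{3}{-7 + \left(-5 + \left(0 - -3\right) + 2 \left(-3\right)\right)^{2}} = \frac{3}{-7 + \left(-5 + \left(0 + 3\right) - 6\right)^{2}} = \frac{3}{-7 + \left(-5 + 3 - 6\right)^{2}} = \frac{3}{-7 + \left(-8\right)^{2}} = \frac{3}{-7 + 64} = \frac{3}{57} = 3 \cdot \frac{1}{57} = \frac{1}{19}$)
$\left(\left(-5\right) 3 + j{\left(- \frac{2}{1} \right)}\right) \left(-30722\right) = \left(\left(-5\right) 3 + \frac{1}{19}\right) \left(-30722\right) = \left(-15 + \frac{1}{19}\right) \left(-30722\right) = \left(- \frac{284}{19}\right) \left(-30722\right) = \frac{8725048}{19}$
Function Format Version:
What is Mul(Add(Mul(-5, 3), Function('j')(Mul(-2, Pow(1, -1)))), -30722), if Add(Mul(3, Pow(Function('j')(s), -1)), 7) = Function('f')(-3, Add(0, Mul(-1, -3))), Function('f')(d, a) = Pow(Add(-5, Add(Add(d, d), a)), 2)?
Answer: Rational(8725048, 19) ≈ 4.5921e+5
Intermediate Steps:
Function('f')(d, a) = Pow(Add(-5, a, Mul(2, d)), 2) (Function('f')(d, a) = Pow(Add(-5, Add(Mul(2, d), a)), 2) = Pow(Add(-5, Add(a, Mul(2, d))), 2) = Pow(Add(-5, a, Mul(2, d)), 2))
Function('j')(s) = Rational(1, 19) (Function('j')(s) = Mul(3, Pow(Add(-7, Pow(Add(-5, Add(0, Mul(-1, -3)), Mul(2, -3)), 2)), -1)) = Mul(3, Pow(Add(-7, Pow(Add(-5, Add(0, 3), -6), 2)), -1)) = Mul(3, Pow(Add(-7, Pow(Add(-5, 3, -6), 2)), -1)) = Mul(3, Pow(Add(-7, Pow(-8, 2)), -1)) = Mul(3, Pow(Add(-7, 64), -1)) = Mul(3, Pow(57, -1)) = Mul(3, Rational(1, 57)) = Rational(1, 19))
Mul(Add(Mul(-5, 3), Function('j')(Mul(-2, Pow(1, -1)))), -30722) = Mul(Add(Mul(-5, 3), Rational(1, 19)), -30722) = Mul(Add(-15, Rational(1, 19)), -30722) = Mul(Rational(-284, 19), -30722) = Rational(8725048, 19)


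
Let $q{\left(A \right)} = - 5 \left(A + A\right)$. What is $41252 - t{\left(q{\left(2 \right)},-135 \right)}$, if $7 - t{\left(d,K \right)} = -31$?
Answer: $41214$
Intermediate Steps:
$q{\left(A \right)} = - 10 A$ ($q{\left(A \right)} = - 5 \cdot 2 A = - 10 A$)
$t{\left(d,K \right)} = 38$ ($t{\left(d,K \right)} = 7 - -31 = 7 + 31 = 38$)
$41252 - t{\left(q{\left(2 \right)},-135 \right)} = 41252 - 38 = 41214$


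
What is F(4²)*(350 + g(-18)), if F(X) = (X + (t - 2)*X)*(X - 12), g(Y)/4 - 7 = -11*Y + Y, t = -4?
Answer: -351360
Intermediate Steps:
g(Y) = 28 - 40*Y (g(Y) = 28 + 4*(-11*Y + Y) = 28 + 4*(-10*Y) = 28 - 40*Y)
F(X) = -5*X*(-12 + X) (F(X) = (X + (-4 - 2)*X)*(X - 12) = (X - 6*X)*(-12 + X) = (-5*X)*(-12 + X) = -5*X*(-12 + X))
F(4²)*(350 + g(-18)) = (5*4²*(12 - 1*4²))*(350 + (28 - 40*(-18))) = (5*16*(12 - 1*16))*(350 + (28 + 720)) = (5*16*(12 - 16))*(350 + 748) = (5*16*(-4))*1098 = -320*1098 = -351360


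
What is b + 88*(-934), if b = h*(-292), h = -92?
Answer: -55328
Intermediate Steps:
b = 26864 (b = -92*(-292) = 26864)
b + 88*(-934) = 26864 + 88*(-934) = 26864 - 82192 = -55328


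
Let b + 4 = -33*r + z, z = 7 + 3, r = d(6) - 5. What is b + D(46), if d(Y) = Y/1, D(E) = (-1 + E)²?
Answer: 1998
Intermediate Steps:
d(Y) = Y (d(Y) = Y*1 = Y)
r = 1 (r = 6 - 5 = 1)
z = 10
b = -27 (b = -4 + (-33*1 + 10) = -4 + (-33 + 10) = -4 - 23 = -27)
b + D(46) = -27 + (-1 + 46)² = -27 + 45² = -27 + 2025 = 1998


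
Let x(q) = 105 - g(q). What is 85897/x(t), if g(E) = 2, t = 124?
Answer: 85897/103 ≈ 833.95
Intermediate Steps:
x(q) = 103 (x(q) = 105 - 1*2 = 105 - 2 = 103)
85897/x(t) = 85897/103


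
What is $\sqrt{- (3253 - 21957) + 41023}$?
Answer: $\sqrt{59727} \approx 244.39$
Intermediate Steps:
$\sqrt{- (3253 - 21957) + 41023} = \sqrt{\left(-1\right) \left(-18704\right) + 41023} = \sqrt{18704 + 41023} = \sqrt{59727}$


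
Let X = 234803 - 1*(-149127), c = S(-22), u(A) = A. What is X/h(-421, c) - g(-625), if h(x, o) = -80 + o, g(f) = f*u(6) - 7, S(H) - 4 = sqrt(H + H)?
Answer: (-49199*I + 3757*sqrt(11))/(sqrt(11) + 38*I) ≈ -1256.5 - 437.58*I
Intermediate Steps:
S(H) = 4 + sqrt(2)*sqrt(H) (S(H) = 4 + sqrt(H + H) = 4 + sqrt(2*H) = 4 + sqrt(2)*sqrt(H))
c = 4 + 2*I*sqrt(11) (c = 4 + sqrt(2)*sqrt(-22) = 4 + sqrt(2)*(I*sqrt(22)) = 4 + 2*I*sqrt(11) ≈ 4.0 + 6.6332*I)
X = 383930 (X = 234803 + 149127 = 383930)
g(f) = -7 + 6*f (g(f) = f*6 - 7 = 6*f - 7 = -7 + 6*f)
X/h(-421, c) - g(-625) = 383930/(-80 + (4 + 2*I*sqrt(11))) - (-7 + 6*(-625)) = 383930/(-76 + 2*I*sqrt(11)) - (-7 - 3750) = 383930/(-76 + 2*I*sqrt(11)) - 1*(-3757) = 383930/(-76 + 2*I*sqrt(11)) + 3757 = 3757 + 383930/(-76 + 2*I*sqrt(11))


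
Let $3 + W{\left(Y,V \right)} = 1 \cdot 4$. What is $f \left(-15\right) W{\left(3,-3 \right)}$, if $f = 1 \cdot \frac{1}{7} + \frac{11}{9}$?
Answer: $- \frac{430}{21} \approx -20.476$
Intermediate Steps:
$W{\left(Y,V \right)} = 1$ ($W{\left(Y,V \right)} = -3 + 1 \cdot 4 = -3 + 4 = 1$)
$f = \frac{86}{63}$ ($f = 1 \cdot \frac{1}{7} + 11 \cdot \frac{1}{9} = \frac{1}{7} + \frac{11}{9} = \frac{86}{63} \approx 1.3651$)
$f \left(-15\right) W{\left(3,-3 \right)} = \frac{86}{63} \left(-15\right) 1 = \left(- \frac{430}{21}\right) 1 = - \frac{430}{21}$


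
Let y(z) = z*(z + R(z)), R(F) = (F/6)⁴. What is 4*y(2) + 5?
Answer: 1709/81 ≈ 21.099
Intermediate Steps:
R(F) = F⁴/1296 (R(F) = (F*(⅙))⁴ = (F/6)⁴ = F⁴/1296)
y(z) = z*(z + z⁴/1296)
4*y(2) + 5 = 4*(2² + (1/1296)*2⁵) + 5 = 4*(4 + (1/1296)*32) + 5 = 4*(4 + 2/81) + 5 = 4*(326/81) + 5 = 1304/81 + 5 = 1709/81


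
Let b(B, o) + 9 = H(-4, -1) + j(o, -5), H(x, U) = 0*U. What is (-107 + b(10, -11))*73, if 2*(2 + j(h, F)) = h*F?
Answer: -13213/2 ≈ -6606.5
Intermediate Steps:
H(x, U) = 0
j(h, F) = -2 + F*h/2 (j(h, F) = -2 + (h*F)/2 = -2 + (F*h)/2 = -2 + F*h/2)
b(B, o) = -11 - 5*o/2 (b(B, o) = -9 + (0 + (-2 + (½)*(-5)*o)) = -9 + (0 + (-2 - 5*o/2)) = -9 + (-2 - 5*o/2) = -11 - 5*o/2)
(-107 + b(10, -11))*73 = (-107 + (-11 - 5/2*(-11)))*73 = (-107 + (-11 + 55/2))*73 = (-107 + 33/2)*73 = -181/2*73 = -13213/2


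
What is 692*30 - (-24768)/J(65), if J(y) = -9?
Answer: 18008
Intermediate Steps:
692*30 - (-24768)/J(65) = 692*30 - (-24768)/(-9) = 20760 - (-24768)*(-1)/9 = 20760 - 1*2752 = 20760 - 2752 = 18008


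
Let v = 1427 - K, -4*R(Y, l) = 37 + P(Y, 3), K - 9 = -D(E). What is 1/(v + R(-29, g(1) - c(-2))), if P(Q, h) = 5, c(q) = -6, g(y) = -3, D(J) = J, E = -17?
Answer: 2/2781 ≈ 0.00071917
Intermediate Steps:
K = 26 (K = 9 - 1*(-17) = 9 + 17 = 26)
R(Y, l) = -21/2 (R(Y, l) = -(37 + 5)/4 = -1/4*42 = -21/2)
v = 1401 (v = 1427 - 1*26 = 1427 - 26 = 1401)
1/(v + R(-29, g(1) - c(-2))) = 1/(1401 - 21/2) = 1/(2781/2) = 2/2781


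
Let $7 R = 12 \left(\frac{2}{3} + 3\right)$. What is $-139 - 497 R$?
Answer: $-3263$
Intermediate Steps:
$R = \frac{44}{7}$ ($R = \frac{12 \left(\frac{2}{3} + 3\right)}{7} = \frac{12 \cdot \frac{11}{3}}{7} = \frac{1}{7} \cdot 44 = \frac{44}{7} \approx 6.2857$)
$-139 - 497 R = -139 - 3124 = -3263$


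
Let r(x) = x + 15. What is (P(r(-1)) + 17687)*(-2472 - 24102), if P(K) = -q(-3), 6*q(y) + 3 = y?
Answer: -470040912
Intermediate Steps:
q(y) = -½ + y/6
r(x) = 15 + x
P(K) = 1 (P(K) = -(-½ + (⅙)*(-3)) = -(-½ - ½) = -1*(-1) = 1)
(P(r(-1)) + 17687)*(-2472 - 24102) = (1 + 17687)*(-2472 - 24102) = 17688*(-26574) = -470040912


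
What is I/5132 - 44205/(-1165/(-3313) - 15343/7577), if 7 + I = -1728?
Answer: 2847352345904435/107782659164 ≈ 26418.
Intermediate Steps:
I = -1735 (I = -7 - 1728 = -1735)
I/5132 - 44205/(-1165/(-3313) - 15343/7577) = -1735/5132 - 44205/(-1165/(-3313) - 15343/7577) = -1735*1/5132 - 44205/(-1165*(-1/3313) - 15343*1/7577) = -1735/5132 - 44205/(1165/3313 - 15343/7577) = -1735/5132 - 44205/(-42004154/25102601) = -1735/5132 - 44205*(-25102601/42004154) = -1735/5132 + 1109660477205/42004154 = 2847352345904435/107782659164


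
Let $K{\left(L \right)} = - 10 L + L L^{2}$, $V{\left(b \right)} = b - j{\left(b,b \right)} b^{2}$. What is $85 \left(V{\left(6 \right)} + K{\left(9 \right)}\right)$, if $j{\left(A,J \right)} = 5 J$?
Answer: $-36975$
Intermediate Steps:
$V{\left(b \right)} = b - 5 b^{3}$ ($V{\left(b \right)} = b - 5 b b^{2} = b - 5 b^{3}$)
$K{\left(L \right)} = L^{3} - 10 L$ ($K{\left(L \right)} = - 10 L + L^{3} = L^{3} - 10 L$)
$85 \left(V{\left(6 \right)} + K{\left(9 \right)}\right) = 85 \left(\left(6 - 5 \cdot 6^{3}\right) + 9 \left(-10 + 9^{2}\right)\right) = 85 \left(\left(6 - 1080\right) + 9 \left(-10 + 81\right)\right) = 85 \left(\left(6 - 1080\right) + 9 \cdot 71\right) = 85 \left(-1074 + 639\right) = 85 \left(-435\right) = -36975$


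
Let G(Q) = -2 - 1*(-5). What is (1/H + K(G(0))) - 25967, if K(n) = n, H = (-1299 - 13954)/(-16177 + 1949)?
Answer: -396014664/15253 ≈ -25963.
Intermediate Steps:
G(Q) = 3 (G(Q) = -2 + 5 = 3)
H = 15253/14228 (H = -15253/(-14228) = -15253*(-1/14228) = 15253/14228 ≈ 1.0720)
(1/H + K(G(0))) - 25967 = (1/(15253/14228) + 3) - 25967 = (14228/15253 + 3) - 25967 = 59987/15253 - 25967 = -396014664/15253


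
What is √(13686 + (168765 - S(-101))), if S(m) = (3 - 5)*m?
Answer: √182249 ≈ 426.91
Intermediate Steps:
S(m) = -2*m
√(13686 + (168765 - S(-101))) = √(13686 + (168765 - (-2)*(-101))) = √(13686 + (168765 - 1*202)) = √(13686 + (168765 - 202)) = √(13686 + 168563) = √182249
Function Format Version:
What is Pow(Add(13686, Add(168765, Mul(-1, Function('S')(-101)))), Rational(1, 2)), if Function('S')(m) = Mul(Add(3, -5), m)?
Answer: Pow(182249, Rational(1, 2)) ≈ 426.91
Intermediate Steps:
Function('S')(m) = Mul(-2, m)
Pow(Add(13686, Add(168765, Mul(-1, Function('S')(-101)))), Rational(1, 2)) = Pow(Add(13686, Add(168765, Mul(-1, Mul(-2, -101)))), Rational(1, 2)) = Pow(Add(13686, Add(168765, Mul(-1, 202))), Rational(1, 2)) = Pow(Add(13686, Add(168765, -202)), Rational(1, 2)) = Pow(Add(13686, 168563), Rational(1, 2)) = Pow(182249, Rational(1, 2))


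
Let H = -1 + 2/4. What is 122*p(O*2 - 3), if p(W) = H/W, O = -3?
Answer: 61/9 ≈ 6.7778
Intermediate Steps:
H = -½ (H = -1 + (¼)*2 = -1 + ½ = -½ ≈ -0.50000)
p(W) = -1/(2*W)
122*p(O*2 - 3) = 122*(-1/(2*(-3*2 - 3))) = 122*(-1/(2*(-6 - 3))) = 122*(-½/(-9)) = 122*(-½*(-⅑)) = 122*(1/18) = 61/9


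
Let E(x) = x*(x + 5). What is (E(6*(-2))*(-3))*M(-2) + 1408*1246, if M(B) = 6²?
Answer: 1745296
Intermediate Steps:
E(x) = x*(5 + x)
M(B) = 36
(E(6*(-2))*(-3))*M(-2) + 1408*1246 = (((6*(-2))*(5 + 6*(-2)))*(-3))*36 + 1408*1246 = (-12*(5 - 12)*(-3))*36 + 1754368 = (-12*(-7)*(-3))*36 + 1754368 = (84*(-3))*36 + 1754368 = -252*36 + 1754368 = -9072 + 1754368 = 1745296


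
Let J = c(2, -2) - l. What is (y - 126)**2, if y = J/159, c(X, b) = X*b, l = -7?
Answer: 44582329/2809 ≈ 15871.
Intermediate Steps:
J = 3 (J = 2*(-2) - 1*(-7) = -4 + 7 = 3)
y = 1/53 (y = 3/159 = 3*(1/159) = 1/53 ≈ 0.018868)
(y - 126)**2 = (1/53 - 126)**2 = (-6677/53)**2 = 44582329/2809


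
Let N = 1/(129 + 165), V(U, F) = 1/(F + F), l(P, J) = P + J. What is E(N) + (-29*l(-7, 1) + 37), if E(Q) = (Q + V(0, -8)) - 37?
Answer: 409109/2352 ≈ 173.94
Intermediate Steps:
l(P, J) = J + P
V(U, F) = 1/(2*F)
N = 1/294 ≈ 0.0034014
E(Q) = -593/16 + Q (E(Q) = (Q + (½)/(-8)) - 37 = (Q + (½)*(-⅛)) - 37 = (Q - 1/16) - 37 = (-1/16 + Q) - 37 = -593/16 + Q)
E(N) + (-29*l(-7, 1) + 37) = (-593/16 + 1/294) + (-29*(1 - 7) + 37) = -87163/2352 + (-29*(-6) + 37) = -87163/2352 + (174 + 37) = -87163/2352 + 211 = 409109/2352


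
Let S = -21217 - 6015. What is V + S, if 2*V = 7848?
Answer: -23308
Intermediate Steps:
V = 3924 (V = (½)*7848 = 3924)
S = -27232
V + S = 3924 - 27232 = -23308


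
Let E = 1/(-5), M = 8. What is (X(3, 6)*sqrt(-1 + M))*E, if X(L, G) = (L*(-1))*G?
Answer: 18*sqrt(7)/5 ≈ 9.5247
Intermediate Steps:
E = -1/5 ≈ -0.20000
X(L, G) = -G*L (X(L, G) = (-L)*G = -G*L)
(X(3, 6)*sqrt(-1 + M))*E = ((-1*6*3)*sqrt(-1 + 8))*(-1/5) = -18*sqrt(7)*(-1/5) = 18*sqrt(7)/5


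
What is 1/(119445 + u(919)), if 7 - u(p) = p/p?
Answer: 1/119451 ≈ 8.3716e-6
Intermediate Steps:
u(p) = 6 (u(p) = 7 - p/p = 7 - 1*1 = 7 - 1 = 6)
1/(119445 + u(919)) = 1/(119445 + 6) = 1/119451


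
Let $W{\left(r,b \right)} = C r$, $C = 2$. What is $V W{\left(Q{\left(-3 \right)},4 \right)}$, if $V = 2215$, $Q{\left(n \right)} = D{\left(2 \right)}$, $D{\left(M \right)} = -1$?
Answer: $-4430$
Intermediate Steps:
$Q{\left(n \right)} = -1$
$W{\left(r,b \right)} = 2 r$
$V W{\left(Q{\left(-3 \right)},4 \right)} = 2215 \cdot 2 \left(-1\right) = 2215 \left(-2\right) = -4430$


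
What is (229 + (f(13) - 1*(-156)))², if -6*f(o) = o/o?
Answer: 5331481/36 ≈ 1.4810e+5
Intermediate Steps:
f(o) = -⅙ (f(o) = -o/(6*o) = -⅙*1 = -⅙)
(229 + (f(13) - 1*(-156)))² = (229 + (-⅙ - 1*(-156)))² = (229 + (-⅙ + 156))² = (229 + 935/6)² = (2309/6)² = 5331481/36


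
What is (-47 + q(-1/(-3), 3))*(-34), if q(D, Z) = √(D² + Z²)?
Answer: 1598 - 34*√82/3 ≈ 1495.4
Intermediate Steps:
(-47 + q(-1/(-3), 3))*(-34) = (-47 + √((-1/(-3))² + 3²))*(-34) = (-47 + √((-1*(-⅓))² + 9))*(-34) = (-47 + √((⅓)² + 9))*(-34) = (-47 + √(⅑ + 9))*(-34) = (-47 + √(82/9))*(-34) = (-47 + √82/3)*(-34) = 1598 - 34*√82/3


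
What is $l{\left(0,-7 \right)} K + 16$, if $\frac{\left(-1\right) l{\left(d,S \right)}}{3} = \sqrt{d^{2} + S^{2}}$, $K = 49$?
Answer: $-1013$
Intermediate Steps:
$l{\left(d,S \right)} = - 3 \sqrt{S^{2} + d^{2}}$ ($l{\left(d,S \right)} = - 3 \sqrt{d^{2} + S^{2}} = - 3 \sqrt{S^{2} + d^{2}}$)
$l{\left(0,-7 \right)} K + 16 = - 3 \sqrt{\left(-7\right)^{2} + 0^{2}} \cdot 49 + 16 = - 3 \sqrt{49 + 0} \cdot 49 + 16 = - 3 \sqrt{49} \cdot 49 + 16 = \left(-3\right) 7 \cdot 49 + 16 = \left(-21\right) 49 + 16 = -1029 + 16 = -1013$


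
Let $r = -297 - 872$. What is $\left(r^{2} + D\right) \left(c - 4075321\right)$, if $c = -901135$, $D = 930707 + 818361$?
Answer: $-15504790630824$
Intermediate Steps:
$D = 1749068$
$r = -1169$
$\left(r^{2} + D\right) \left(c - 4075321\right) = \left(\left(-1169\right)^{2} + 1749068\right) \left(-901135 - 4075321\right) = \left(1366561 + 1749068\right) \left(-4976456\right) = 3115629 \left(-4976456\right) = -15504790630824$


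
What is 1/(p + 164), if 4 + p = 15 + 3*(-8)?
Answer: 1/151 ≈ 0.0066225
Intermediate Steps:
p = -13 (p = -4 + (15 + 3*(-8)) = -4 + (15 - 24) = -4 - 9 = -13)
1/(p + 164) = 1/(-13 + 164) = 1/151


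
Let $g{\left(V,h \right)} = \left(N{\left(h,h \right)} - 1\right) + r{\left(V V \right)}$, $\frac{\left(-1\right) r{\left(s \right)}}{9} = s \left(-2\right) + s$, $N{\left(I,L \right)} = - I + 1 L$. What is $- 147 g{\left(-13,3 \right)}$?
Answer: $-223440$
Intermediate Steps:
$N{\left(I,L \right)} = L - I$ ($N{\left(I,L \right)} = - I + L = L - I$)
$r{\left(s \right)} = 9 s$ ($r{\left(s \right)} = - 9 \left(s \left(-2\right) + s\right) = - 9 \left(- 2 s + s\right) = - 9 \left(- s\right) = 9 s$)
$g{\left(V,h \right)} = -1 + 9 V^{2}$ ($g{\left(V,h \right)} = \left(\left(h - h\right) - 1\right) + 9 V V = \left(0 - 1\right) + 9 V^{2} = -1 + 9 V^{2}$)
$- 147 g{\left(-13,3 \right)} = - 147 \left(-1 + 9 \left(-13\right)^{2}\right) = - 147 \left(-1 + 9 \cdot 169\right) = - 147 \left(-1 + 1521\right) = \left(-147\right) 1520 = -223440$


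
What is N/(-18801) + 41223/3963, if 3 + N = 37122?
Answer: 69770114/8278707 ≈ 8.4277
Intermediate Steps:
N = 37119 (N = -3 + 37122 = 37119)
N/(-18801) + 41223/3963 = 37119/(-18801) + 41223/3963 = 37119*(-1/18801) + 41223*(1/3963) = -12373/6267 + 13741/1321 = 69770114/8278707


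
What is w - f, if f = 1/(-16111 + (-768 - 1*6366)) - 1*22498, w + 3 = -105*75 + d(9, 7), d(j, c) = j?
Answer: 340051106/23245 ≈ 14629.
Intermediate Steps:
w = -7869 (w = -3 + (-105*75 + 9) = -3 + (-7875 + 9) = -3 - 7866 = -7869)
f = -522966011/23245 (f = 1/(-16111 + (-768 - 6366)) - 22498 = 1/(-16111 - 7134) - 22498 = 1/(-23245) - 22498 = -1/23245 - 22498 = -522966011/23245 ≈ -22498.)
w - f = -7869 - 1*(-522966011/23245) = -7869 + 522966011/23245 = 340051106/23245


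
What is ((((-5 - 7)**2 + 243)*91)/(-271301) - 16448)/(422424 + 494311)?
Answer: -892478813/49742224447 ≈ -0.017942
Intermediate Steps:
((((-5 - 7)**2 + 243)*91)/(-271301) - 16448)/(422424 + 494311) = ((((-12)**2 + 243)*91)*(-1/271301) - 16448)/916735 = (((144 + 243)*91)*(-1/271301) - 16448)*(1/916735) = ((387*91)*(-1/271301) - 16448)*(1/916735) = (35217*(-1/271301) - 16448)*(1/916735) = (-35217/271301 - 16448)*(1/916735) = -4462394065/271301*1/916735 = -892478813/49742224447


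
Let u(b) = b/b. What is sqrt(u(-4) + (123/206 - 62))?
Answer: I*sqrt(2563258)/206 ≈ 7.7719*I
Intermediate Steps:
u(b) = 1
sqrt(u(-4) + (123/206 - 62)) = sqrt(1 + (123/206 - 62)) = sqrt(1 - 12649/206) = sqrt(-12443/206) = I*sqrt(2563258)/206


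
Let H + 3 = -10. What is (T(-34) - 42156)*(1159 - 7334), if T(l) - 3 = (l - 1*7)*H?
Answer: 257003500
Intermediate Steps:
H = -13 (H = -3 - 10 = -13)
T(l) = 94 - 13*l (T(l) = 3 + (l - 1*7)*(-13) = 3 + (l - 7)*(-13) = 3 + (-7 + l)*(-13) = 3 + (91 - 13*l) = 94 - 13*l)
(T(-34) - 42156)*(1159 - 7334) = ((94 - 13*(-34)) - 42156)*(1159 - 7334) = ((94 + 442) - 42156)*(-6175) = (536 - 42156)*(-6175) = -41620*(-6175) = 257003500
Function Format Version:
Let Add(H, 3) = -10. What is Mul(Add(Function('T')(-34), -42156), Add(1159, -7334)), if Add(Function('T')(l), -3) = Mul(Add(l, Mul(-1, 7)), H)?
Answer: 257003500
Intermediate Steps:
H = -13 (H = Add(-3, -10) = -13)
Function('T')(l) = Add(94, Mul(-13, l)) (Function('T')(l) = Add(3, Mul(Add(l, Mul(-1, 7)), -13)) = Add(3, Mul(Add(l, -7), -13)) = Add(3, Mul(Add(-7, l), -13)) = Add(3, Add(91, Mul(-13, l))) = Add(94, Mul(-13, l)))
Mul(Add(Function('T')(-34), -42156), Add(1159, -7334)) = Mul(Add(Add(94, Mul(-13, -34)), -42156), Add(1159, -7334)) = Mul(Add(Add(94, 442), -42156), -6175) = Mul(Add(536, -42156), -6175) = Mul(-41620, -6175) = 257003500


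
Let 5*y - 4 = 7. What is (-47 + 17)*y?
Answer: -66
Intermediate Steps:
y = 11/5 (y = ⅘ + (⅕)*7 = ⅘ + 7/5 = 11/5 ≈ 2.2000)
(-47 + 17)*y = (-47 + 17)*(11/5) = -30*11/5 = -66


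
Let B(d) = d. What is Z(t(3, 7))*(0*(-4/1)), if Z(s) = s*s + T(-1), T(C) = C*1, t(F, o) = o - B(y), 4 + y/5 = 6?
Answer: 0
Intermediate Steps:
y = 10 (y = -20 + 5*6 = -20 + 30 = 10)
t(F, o) = -10 + o (t(F, o) = o - 1*10 = o - 10 = -10 + o)
T(C) = C
Z(s) = -1 + s² (Z(s) = s*s - 1 = s² - 1 = -1 + s²)
Z(t(3, 7))*(0*(-4/1)) = (-1 + (-10 + 7)²)*(0*(-4/1)) = (-1 + (-3)²)*(0*(-4*1)) = (-1 + 9)*(0*(-4)) = 8*0 = 0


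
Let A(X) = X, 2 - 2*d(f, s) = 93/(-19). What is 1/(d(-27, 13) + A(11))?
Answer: 38/549 ≈ 0.069217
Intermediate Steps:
d(f, s) = 131/38 (d(f, s) = 1 - 93/(2*(-19)) = 1 - 93*(-1)/(2*19) = 1 - ½*(-93/19) = 1 + 93/38 = 131/38)
1/(d(-27, 13) + A(11)) = 1/(131/38 + 11) = 1/(549/38) = 38/549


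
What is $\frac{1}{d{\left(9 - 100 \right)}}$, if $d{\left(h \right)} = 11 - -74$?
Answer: $\frac{1}{85} \approx 0.011765$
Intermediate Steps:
$d{\left(h \right)} = 85$ ($d{\left(h \right)} = 11 + 74 = 85$)
$\frac{1}{d{\left(9 - 100 \right)}} = \frac{1}{85}$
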